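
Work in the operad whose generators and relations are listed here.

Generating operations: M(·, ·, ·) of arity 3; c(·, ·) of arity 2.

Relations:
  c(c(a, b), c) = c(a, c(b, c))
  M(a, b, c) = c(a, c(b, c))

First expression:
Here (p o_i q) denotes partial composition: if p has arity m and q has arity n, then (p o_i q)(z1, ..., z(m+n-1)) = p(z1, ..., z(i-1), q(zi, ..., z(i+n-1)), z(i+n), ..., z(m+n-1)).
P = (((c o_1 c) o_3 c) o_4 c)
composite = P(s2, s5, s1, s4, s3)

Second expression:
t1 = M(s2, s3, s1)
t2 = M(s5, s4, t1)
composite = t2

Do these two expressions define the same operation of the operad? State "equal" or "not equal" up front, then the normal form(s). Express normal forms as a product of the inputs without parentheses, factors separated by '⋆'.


not equal; first: s2 ⋆ s5 ⋆ s1 ⋆ s4 ⋆ s3; second: s5 ⋆ s4 ⋆ s2 ⋆ s3 ⋆ s1

The first expression, normalized: s2 ⋆ s5 ⋆ s1 ⋆ s4 ⋆ s3
The second expression, normalized: s5 ⋆ s4 ⋆ s2 ⋆ s3 ⋆ s1
The forms do not match — not equal.


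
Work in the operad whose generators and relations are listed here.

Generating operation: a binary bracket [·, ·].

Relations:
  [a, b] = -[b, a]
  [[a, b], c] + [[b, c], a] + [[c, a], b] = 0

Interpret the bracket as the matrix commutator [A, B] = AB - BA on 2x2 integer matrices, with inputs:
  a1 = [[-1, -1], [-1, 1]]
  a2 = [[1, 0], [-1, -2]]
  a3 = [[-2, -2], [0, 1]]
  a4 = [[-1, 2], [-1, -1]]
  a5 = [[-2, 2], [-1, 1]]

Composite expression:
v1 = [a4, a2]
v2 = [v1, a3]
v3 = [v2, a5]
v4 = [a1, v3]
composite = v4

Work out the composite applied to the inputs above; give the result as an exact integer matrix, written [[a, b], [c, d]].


[a4, a2] = [[-2, -6], [-3, 2]]
[[a4, a2], a3] = [[-6, -10], [9, 6]]
[[[a4, a2], a3], a5] = [[-8, -54], [-39, 8]]
[a1, [[[a4, a2], a3], a5]] = [[-15, 92], [-62, 15]]

[[-15, 92], [-62, 15]]


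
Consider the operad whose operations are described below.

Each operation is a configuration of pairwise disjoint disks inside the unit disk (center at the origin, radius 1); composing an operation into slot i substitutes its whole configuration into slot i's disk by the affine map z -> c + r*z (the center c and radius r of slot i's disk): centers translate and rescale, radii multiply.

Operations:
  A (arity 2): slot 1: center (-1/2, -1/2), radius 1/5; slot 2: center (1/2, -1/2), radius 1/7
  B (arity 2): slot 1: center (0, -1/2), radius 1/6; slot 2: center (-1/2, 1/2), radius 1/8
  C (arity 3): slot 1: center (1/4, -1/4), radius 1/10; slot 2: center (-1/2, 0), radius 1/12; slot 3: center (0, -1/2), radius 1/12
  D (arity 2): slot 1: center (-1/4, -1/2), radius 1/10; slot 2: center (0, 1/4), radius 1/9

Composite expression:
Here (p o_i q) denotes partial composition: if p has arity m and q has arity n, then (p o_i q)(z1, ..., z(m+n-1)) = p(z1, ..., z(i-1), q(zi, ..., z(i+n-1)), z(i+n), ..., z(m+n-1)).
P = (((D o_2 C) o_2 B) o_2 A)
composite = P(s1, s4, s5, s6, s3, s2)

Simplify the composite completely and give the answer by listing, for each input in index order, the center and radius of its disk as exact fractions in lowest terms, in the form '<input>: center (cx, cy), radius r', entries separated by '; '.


s1: center (-1/4, -1/2), radius 1/10; s2: center (0, 7/36), radius 1/108; s3: center (-1/18, 1/4), radius 1/108; s4: center (29/1080, 233/1080), radius 1/2700; s5: center (31/1080, 233/1080), radius 1/3780; s6: center (1/45, 41/180), radius 1/720

Follow each s-input down from D: c' goes to c + r*c', radius to r*r'.
tracing s1 down its 1-map path: center (-1/4, -1/2), radius 1/10
tracing s4 down its 4-map path: center (29/1080, 233/1080), radius 1/2700
tracing s5 down its 4-map path: center (31/1080, 233/1080), radius 1/3780
tracing s6 down its 3-map path: center (1/45, 41/180), radius 1/720
tracing s3 down its 2-map path: center (-1/18, 1/4), radius 1/108
tracing s2 down its 2-map path: center (0, 7/36), radius 1/108


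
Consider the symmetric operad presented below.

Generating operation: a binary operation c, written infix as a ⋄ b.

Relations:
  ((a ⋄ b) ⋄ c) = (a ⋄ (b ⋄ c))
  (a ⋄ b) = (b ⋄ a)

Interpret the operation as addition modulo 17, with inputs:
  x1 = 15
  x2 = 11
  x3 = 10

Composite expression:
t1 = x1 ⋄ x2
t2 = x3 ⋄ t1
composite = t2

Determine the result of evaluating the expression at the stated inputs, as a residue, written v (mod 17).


2 (mod 17)

(x1 ⋄ x2) = 9
(x3 ⋄ (x1 ⋄ x2)) = 2


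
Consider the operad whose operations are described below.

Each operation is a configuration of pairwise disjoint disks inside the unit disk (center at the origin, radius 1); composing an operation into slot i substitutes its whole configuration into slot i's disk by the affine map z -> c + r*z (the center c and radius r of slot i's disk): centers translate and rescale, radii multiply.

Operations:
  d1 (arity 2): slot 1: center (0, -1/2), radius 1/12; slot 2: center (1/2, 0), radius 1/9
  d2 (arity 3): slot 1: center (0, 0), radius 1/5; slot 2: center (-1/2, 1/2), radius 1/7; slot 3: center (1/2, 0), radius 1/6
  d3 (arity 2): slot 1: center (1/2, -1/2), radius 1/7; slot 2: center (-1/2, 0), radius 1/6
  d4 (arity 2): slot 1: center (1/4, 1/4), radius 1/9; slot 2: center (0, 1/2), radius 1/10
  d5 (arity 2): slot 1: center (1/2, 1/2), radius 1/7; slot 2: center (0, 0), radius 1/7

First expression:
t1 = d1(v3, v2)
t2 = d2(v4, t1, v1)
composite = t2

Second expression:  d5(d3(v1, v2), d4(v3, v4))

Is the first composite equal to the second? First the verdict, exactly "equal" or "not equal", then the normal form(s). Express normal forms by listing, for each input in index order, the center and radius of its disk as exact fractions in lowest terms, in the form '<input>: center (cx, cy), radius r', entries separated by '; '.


not equal; the first gives v1: center (1/2, 0), radius 1/6; v2: center (-3/7, 1/2), radius 1/63; v3: center (-1/2, 3/7), radius 1/84; v4: center (0, 0), radius 1/5 and the second v1: center (4/7, 3/7), radius 1/49; v2: center (3/7, 1/2), radius 1/42; v3: center (1/28, 1/28), radius 1/63; v4: center (0, 1/14), radius 1/70

Normal form of the first expression: v1: center (1/2, 0), radius 1/6; v2: center (-3/7, 1/2), radius 1/63; v3: center (-1/2, 3/7), radius 1/84; v4: center (0, 0), radius 1/5
Normal form of the second expression: v1: center (4/7, 3/7), radius 1/49; v2: center (3/7, 1/2), radius 1/42; v3: center (1/28, 1/28), radius 1/63; v4: center (0, 1/14), radius 1/70
Distinct normal forms: not equal.


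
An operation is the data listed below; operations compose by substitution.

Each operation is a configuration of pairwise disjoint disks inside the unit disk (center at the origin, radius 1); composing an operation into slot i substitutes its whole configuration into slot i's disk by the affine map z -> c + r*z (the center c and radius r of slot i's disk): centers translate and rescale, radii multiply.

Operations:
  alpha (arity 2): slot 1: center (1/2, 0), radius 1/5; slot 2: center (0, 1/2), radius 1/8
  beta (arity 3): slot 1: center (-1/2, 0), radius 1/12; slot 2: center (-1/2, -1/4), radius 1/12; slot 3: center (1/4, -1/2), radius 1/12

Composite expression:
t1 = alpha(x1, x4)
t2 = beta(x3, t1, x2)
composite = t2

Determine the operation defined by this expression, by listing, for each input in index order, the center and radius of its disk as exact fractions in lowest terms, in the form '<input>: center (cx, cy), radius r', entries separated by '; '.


x1: center (-11/24, -1/4), radius 1/60; x2: center (1/4, -1/2), radius 1/12; x3: center (-1/2, 0), radius 1/12; x4: center (-1/2, -5/24), radius 1/96

Only the slot chain above each x matters under beta; compose those maps.
x3: after 1 affine step, its disk has center (-1/2, 0), radius 1/12
x1: after 2 affine steps, its disk has center (-11/24, -1/4), radius 1/60
x4: after 2 affine steps, its disk has center (-1/2, -5/24), radius 1/96
x2: after 1 affine step, its disk has center (1/4, -1/2), radius 1/12


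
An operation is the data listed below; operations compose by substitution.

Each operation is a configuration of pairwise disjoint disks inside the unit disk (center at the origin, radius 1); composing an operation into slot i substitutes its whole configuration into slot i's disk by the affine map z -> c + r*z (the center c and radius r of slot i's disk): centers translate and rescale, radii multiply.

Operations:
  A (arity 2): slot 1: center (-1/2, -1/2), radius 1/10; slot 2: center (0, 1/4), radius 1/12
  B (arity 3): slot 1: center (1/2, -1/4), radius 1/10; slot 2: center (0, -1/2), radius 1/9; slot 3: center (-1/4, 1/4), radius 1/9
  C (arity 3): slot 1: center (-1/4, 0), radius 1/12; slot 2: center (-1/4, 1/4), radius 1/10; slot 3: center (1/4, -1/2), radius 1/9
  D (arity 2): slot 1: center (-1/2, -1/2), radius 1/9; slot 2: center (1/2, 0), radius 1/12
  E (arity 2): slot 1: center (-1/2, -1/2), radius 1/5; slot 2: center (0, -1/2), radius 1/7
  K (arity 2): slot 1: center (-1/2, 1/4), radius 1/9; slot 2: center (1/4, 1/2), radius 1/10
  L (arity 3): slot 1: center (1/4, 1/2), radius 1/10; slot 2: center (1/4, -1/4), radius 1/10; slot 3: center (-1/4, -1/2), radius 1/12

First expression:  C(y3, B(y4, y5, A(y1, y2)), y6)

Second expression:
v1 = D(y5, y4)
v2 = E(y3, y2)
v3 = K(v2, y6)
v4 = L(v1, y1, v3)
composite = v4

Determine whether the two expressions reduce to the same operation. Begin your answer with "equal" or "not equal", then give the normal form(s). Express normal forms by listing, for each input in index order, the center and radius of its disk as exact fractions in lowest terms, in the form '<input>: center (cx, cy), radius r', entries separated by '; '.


not equal: they reduce to y1: center (-101/360, 97/360), radius 1/900; y2: center (-11/40, 5/18), radius 1/1080; y3: center (-1/4, 0), radius 1/12; y4: center (-1/5, 9/40), radius 1/100; y5: center (-1/4, 1/5), radius 1/90; y6: center (1/4, -1/2), radius 1/9 and y1: center (1/4, -1/4), radius 1/10; y2: center (-7/24, -209/432), radius 1/756; y3: center (-8/27, -209/432), radius 1/540; y4: center (3/10, 1/2), radius 1/120; y5: center (1/5, 9/20), radius 1/90; y6: center (-11/48, -11/24), radius 1/120

Reducing the first expression gives y1: center (-101/360, 97/360), radius 1/900; y2: center (-11/40, 5/18), radius 1/1080; y3: center (-1/4, 0), radius 1/12; y4: center (-1/5, 9/40), radius 1/100; y5: center (-1/4, 1/5), radius 1/90; y6: center (1/4, -1/2), radius 1/9
Reducing the second expression gives y1: center (1/4, -1/4), radius 1/10; y2: center (-7/24, -209/432), radius 1/756; y3: center (-8/27, -209/432), radius 1/540; y4: center (3/10, 1/2), radius 1/120; y5: center (1/5, 9/20), radius 1/90; y6: center (-11/48, -11/24), radius 1/120
Different reductions; not equal.


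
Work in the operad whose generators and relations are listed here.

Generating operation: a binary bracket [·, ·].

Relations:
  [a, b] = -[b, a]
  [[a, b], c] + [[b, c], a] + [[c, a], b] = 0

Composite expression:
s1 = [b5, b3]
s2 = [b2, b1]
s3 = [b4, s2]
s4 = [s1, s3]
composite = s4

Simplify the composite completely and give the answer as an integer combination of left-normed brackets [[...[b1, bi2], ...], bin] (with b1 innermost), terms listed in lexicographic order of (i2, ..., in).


[[[[b1, b2], b4], b3], b5] - [[[[b1, b2], b4], b5], b3]

Left-normed coefficients sit on the b1-initial expansion words.
Composite bracket: [[b5, b3], [b4, [b2, b1]]]
Applying ab - ba throughout gives 16 signed words (2^4 = 16).
Collect the words opening with b1:
  the word b1b2b4b3b5 carries sign +1 and contributes +[[[[b1, b2], b4], b3], b5]
  the word b1b2b4b5b3 carries sign -1 and contributes -[[[[b1, b2], b4], b5], b3]


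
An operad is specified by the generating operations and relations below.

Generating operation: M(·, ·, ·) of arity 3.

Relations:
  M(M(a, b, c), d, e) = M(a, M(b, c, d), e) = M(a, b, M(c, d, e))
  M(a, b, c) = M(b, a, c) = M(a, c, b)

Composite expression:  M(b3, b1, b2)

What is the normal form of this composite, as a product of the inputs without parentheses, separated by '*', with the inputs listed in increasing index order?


b1 * b2 * b3

Shape and order are irrelevant to M; the b-input set decides.
M(b3, b1, b2) unparenthesizes to b3 * b1 * b2
reordering the factors by index: b1 * b2 * b3


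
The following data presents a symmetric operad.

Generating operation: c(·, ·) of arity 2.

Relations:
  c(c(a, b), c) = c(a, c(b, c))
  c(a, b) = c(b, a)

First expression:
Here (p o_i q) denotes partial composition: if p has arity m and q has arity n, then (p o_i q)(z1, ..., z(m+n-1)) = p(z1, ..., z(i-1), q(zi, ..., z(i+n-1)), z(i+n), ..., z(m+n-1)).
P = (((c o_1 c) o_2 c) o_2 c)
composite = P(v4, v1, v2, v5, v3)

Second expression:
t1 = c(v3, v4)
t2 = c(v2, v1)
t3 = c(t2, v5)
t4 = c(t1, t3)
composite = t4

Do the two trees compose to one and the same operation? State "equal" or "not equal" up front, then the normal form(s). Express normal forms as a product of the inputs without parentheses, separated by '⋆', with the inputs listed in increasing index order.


equal — both sides give v1 ⋆ v2 ⋆ v3 ⋆ v4 ⋆ v5

The first composite normalizes to v1 ⋆ v2 ⋆ v3 ⋆ v4 ⋆ v5
The second composite normalizes to v1 ⋆ v2 ⋆ v3 ⋆ v4 ⋆ v5
The normal forms match — equal.


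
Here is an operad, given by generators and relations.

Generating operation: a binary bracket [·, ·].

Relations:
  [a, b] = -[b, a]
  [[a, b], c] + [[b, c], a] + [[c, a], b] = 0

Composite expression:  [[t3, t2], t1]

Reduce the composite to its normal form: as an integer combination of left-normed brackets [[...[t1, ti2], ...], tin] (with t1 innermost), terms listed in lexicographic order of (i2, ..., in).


Skip Jacobi rewriting: expand, keep t1-initial words, read off terms.
Composite bracket: [[t3, t2], t1]
The bracket unfolds into 4 signed words via [a, b] = ab - ba (2^2 = 4).
Keep just the words that open with t1:
  sign of t1t2t3 is +1, so it contributes +[[t1, t2], t3]
  sign of t1t3t2 is -1, so it contributes -[[t1, t3], t2]

[[t1, t2], t3] - [[t1, t3], t2]


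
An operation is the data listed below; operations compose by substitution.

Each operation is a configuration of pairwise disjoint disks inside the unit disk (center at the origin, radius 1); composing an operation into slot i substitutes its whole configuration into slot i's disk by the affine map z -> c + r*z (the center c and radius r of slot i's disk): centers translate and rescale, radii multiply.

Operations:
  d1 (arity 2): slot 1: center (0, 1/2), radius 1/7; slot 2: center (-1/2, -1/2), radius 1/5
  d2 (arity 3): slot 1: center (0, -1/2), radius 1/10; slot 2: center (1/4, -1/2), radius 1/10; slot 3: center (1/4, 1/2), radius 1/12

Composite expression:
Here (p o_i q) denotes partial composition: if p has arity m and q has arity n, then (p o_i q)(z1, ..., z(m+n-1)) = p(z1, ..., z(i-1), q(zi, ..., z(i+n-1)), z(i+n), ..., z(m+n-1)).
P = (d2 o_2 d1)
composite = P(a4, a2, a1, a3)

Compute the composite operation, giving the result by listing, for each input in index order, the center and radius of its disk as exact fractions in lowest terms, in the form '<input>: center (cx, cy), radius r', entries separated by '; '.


Affine substitution under d2: radii multiply and a-centers shift.
tracing a4 down its 1-map path: center (0, -1/2), radius 1/10
tracing a2 down its 2-map path: center (1/4, -9/20), radius 1/70
tracing a1 down its 2-map path: center (1/5, -11/20), radius 1/50
tracing a3 down its 1-map path: center (1/4, 1/2), radius 1/12

a1: center (1/5, -11/20), radius 1/50; a2: center (1/4, -9/20), radius 1/70; a3: center (1/4, 1/2), radius 1/12; a4: center (0, -1/2), radius 1/10


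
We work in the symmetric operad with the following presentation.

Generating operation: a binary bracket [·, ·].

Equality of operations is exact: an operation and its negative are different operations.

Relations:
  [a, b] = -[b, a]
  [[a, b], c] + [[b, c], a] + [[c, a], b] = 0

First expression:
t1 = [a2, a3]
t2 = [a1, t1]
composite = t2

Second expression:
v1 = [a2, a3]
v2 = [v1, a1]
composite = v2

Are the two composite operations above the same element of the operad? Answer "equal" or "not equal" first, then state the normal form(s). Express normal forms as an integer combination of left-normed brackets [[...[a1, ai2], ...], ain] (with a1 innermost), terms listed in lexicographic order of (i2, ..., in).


not equal: they reduce to [[a1, a2], a3] - [[a1, a3], a2] and -[[a1, a2], a3] + [[a1, a3], a2]

The first expression reduces to [[a1, a2], a3] - [[a1, a3], a2]
The second expression reduces to -[[a1, a2], a3] + [[a1, a3], a2]
The forms do not match — not equal.


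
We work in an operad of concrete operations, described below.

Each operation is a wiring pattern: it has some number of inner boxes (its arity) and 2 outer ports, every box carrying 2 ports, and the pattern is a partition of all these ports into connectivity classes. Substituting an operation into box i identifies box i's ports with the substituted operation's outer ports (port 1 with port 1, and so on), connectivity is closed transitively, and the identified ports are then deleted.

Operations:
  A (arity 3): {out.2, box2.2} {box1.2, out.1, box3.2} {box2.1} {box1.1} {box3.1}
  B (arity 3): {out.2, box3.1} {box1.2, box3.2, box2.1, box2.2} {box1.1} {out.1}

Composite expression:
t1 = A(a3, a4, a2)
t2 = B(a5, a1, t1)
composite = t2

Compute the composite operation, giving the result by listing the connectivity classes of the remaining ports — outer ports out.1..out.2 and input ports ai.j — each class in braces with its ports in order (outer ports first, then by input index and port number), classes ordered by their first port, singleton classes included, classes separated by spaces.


{out.1} {out.2, a2.2, a3.2} {a1.1, a1.2, a4.2, a5.2} {a2.1} {a3.1} {a4.1} {a5.1}

After gluing at B, chains via deleted ports link the a-ports.
composing A on (a3, a4, a2), with out.j its own outer ports: {out.1, a2.2, a3.2} {out.2, a4.2} {a2.1} {a3.1} {a4.1}
composing B on (a5, a1, a3, a4, a2), with out.j its own outer ports: {out.1} {out.2, a2.2, a3.2} {a1.1, a1.2, a4.2, a5.2} {a2.1} {a3.1} {a4.1} {a5.1}


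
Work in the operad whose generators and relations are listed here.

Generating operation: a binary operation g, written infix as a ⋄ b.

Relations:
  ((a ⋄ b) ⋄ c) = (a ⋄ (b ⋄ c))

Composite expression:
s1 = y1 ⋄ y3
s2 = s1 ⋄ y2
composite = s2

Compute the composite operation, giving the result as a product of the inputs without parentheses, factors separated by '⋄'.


y1 ⋄ y3 ⋄ y2

Associativity of g dissolves the nesting; only the y-input order survives.
(y1 ⋄ y3) linearizes to y1 ⋄ y3
((y1 ⋄ y3) ⋄ y2) linearizes to y1 ⋄ y3 ⋄ y2


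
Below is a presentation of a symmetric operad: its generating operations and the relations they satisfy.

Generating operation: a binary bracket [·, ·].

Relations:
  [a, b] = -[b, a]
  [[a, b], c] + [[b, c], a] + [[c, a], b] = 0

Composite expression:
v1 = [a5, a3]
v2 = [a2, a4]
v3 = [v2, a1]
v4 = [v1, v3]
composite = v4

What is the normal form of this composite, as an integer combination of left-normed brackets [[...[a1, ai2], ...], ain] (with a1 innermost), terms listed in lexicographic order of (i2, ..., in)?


-[[[[a1, a2], a4], a3], a5] + [[[[a1, a2], a4], a5], a3] + [[[[a1, a4], a2], a3], a5] - [[[[a1, a4], a2], a5], a3]


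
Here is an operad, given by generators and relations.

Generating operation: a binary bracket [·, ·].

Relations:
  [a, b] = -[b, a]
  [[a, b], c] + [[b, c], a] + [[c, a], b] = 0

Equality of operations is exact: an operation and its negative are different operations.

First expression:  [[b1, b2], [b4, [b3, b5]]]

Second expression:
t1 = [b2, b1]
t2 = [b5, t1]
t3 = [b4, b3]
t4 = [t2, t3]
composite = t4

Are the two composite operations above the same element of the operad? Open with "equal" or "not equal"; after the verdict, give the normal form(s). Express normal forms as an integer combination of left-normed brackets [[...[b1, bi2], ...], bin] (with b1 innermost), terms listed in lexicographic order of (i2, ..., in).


Normal form of the first expression: -[[[[b1, b2], b3], b5], b4] + [[[[b1, b2], b4], b3], b5] - [[[[b1, b2], b4], b5], b3] + [[[[b1, b2], b5], b3], b4]
Normal form of the second expression: -[[[[b1, b2], b5], b3], b4] + [[[[b1, b2], b5], b4], b3]
They disagree, so not equal.

not equal: they reduce to -[[[[b1, b2], b3], b5], b4] + [[[[b1, b2], b4], b3], b5] - [[[[b1, b2], b4], b5], b3] + [[[[b1, b2], b5], b3], b4] and -[[[[b1, b2], b5], b3], b4] + [[[[b1, b2], b5], b4], b3]


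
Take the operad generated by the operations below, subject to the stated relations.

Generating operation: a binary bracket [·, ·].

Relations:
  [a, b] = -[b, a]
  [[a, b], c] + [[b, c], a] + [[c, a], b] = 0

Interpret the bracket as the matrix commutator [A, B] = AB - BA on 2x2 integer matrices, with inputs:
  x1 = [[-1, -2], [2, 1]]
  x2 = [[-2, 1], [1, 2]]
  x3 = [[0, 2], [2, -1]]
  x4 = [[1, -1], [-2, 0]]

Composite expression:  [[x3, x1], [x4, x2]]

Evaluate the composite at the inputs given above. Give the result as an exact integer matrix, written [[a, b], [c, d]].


[[-4, -52], [-124, 4]]

[x3, x1] = [[8, 2], [-6, -8]]
[x4, x2] = [[1, -3], [7, -1]]
[[x3, x1], [x4, x2]] = [[-4, -52], [-124, 4]]


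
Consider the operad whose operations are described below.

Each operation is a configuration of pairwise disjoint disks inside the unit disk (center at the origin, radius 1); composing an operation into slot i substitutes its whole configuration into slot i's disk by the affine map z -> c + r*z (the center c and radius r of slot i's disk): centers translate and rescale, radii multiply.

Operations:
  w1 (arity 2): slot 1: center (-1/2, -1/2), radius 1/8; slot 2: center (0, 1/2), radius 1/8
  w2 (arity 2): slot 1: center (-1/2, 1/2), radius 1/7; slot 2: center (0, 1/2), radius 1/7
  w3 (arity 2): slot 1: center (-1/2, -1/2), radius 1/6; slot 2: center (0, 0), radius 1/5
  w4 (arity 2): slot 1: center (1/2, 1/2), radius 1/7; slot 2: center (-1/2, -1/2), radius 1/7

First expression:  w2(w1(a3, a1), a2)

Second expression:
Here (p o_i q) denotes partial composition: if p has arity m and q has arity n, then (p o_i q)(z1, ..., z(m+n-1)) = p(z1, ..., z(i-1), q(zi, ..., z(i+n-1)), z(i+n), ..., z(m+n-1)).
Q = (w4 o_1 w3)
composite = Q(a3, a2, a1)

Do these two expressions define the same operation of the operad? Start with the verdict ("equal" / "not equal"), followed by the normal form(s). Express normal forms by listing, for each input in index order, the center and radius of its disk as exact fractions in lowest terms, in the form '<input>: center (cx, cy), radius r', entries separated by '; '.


not equal — first a1: center (-1/2, 4/7), radius 1/56; a2: center (0, 1/2), radius 1/7; a3: center (-4/7, 3/7), radius 1/56, second a1: center (-1/2, -1/2), radius 1/7; a2: center (1/2, 1/2), radius 1/35; a3: center (3/7, 3/7), radius 1/42

In normal form, the first expression is a1: center (-1/2, 4/7), radius 1/56; a2: center (0, 1/2), radius 1/7; a3: center (-4/7, 3/7), radius 1/56
In normal form, the second expression is a1: center (-1/2, -1/2), radius 1/7; a2: center (1/2, 1/2), radius 1/35; a3: center (3/7, 3/7), radius 1/42
Distinct normal forms: not equal.


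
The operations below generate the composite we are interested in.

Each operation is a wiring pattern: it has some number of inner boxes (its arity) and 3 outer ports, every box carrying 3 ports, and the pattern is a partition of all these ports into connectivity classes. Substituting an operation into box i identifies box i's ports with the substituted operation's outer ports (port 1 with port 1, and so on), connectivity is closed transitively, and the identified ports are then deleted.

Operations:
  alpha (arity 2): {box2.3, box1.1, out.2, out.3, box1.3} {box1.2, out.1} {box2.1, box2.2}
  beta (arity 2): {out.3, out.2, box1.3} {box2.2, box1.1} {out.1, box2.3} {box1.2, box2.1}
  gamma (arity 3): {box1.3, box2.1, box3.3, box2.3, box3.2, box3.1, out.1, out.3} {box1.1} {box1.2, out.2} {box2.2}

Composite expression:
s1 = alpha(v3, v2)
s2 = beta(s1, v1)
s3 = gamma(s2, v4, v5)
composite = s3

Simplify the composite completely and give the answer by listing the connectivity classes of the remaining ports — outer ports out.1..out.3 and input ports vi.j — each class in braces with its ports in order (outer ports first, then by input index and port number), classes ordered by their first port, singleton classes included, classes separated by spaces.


Connectivity passes through glued gamma-boundaries; trace each wire chain.
the subtree at alpha composes to {out.1, v3.2} {out.2, out.3, v2.3, v3.1, v3.3} {v2.1, v2.2} on (v3, v2); out.j = own outer ports
the subtree at beta composes to {out.1, v1.3} {out.2, out.3, v1.1, v2.3, v3.1, v3.3} {v1.2, v3.2} {v2.1, v2.2} on (v3, v2, v1); out.j = own outer ports
the subtree at gamma composes to {out.1, out.2, out.3, v1.1, v2.3, v3.1, v3.3, v4.1, v4.3, v5.1, v5.2, v5.3} {v1.2, v3.2} {v1.3} {v2.1, v2.2} {v4.2} on (v3, v2, v1, v4, v5); out.j = own outer ports

{out.1, out.2, out.3, v1.1, v2.3, v3.1, v3.3, v4.1, v4.3, v5.1, v5.2, v5.3} {v1.2, v3.2} {v1.3} {v2.1, v2.2} {v4.2}


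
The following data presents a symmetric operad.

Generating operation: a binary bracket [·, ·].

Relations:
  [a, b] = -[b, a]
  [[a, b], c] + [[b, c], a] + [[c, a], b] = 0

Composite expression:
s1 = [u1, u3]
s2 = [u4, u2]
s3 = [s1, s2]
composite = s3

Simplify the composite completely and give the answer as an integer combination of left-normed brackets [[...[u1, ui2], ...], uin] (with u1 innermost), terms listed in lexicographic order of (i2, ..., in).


-[[[u1, u3], u2], u4] + [[[u1, u3], u4], u2]

Antisymmetry and Jacobi reduce to u1-anchored left-normed brackets.
Composite bracket: [[u1, u3], [u4, u2]]
Applying ab - ba throughout gives 8 signed words (2^3 = 8).
Coefficients come from the u1-initial words:
  the word u1u3u2u4 carries sign -1 and contributes -[[[u1, u3], u2], u4]
  the word u1u3u4u2 carries sign +1 and contributes +[[[u1, u3], u4], u2]


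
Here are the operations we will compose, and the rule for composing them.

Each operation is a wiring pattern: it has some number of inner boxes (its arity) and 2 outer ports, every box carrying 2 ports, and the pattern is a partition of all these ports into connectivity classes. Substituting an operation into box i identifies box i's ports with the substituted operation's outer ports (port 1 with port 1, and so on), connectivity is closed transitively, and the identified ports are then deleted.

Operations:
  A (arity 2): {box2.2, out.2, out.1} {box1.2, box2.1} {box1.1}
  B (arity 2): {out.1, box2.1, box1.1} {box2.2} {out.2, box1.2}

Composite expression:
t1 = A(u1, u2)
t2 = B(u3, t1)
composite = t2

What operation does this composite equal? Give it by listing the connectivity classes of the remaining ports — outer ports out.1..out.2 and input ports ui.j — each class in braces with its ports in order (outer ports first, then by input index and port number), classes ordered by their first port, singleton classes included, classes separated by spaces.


{out.1, u2.2, u3.1} {out.2, u3.2} {u1.1} {u1.2, u2.1}

After gluing at B, chains via deleted ports link the u-ports.
A over (u1, u2) gives {out.1, out.2, u2.2} {u1.1} {u1.2, u2.1}, out.j being that stage's outer ports
B over (u3, u1, u2) gives {out.1, u2.2, u3.1} {out.2, u3.2} {u1.1} {u1.2, u2.1}, out.j being that stage's outer ports


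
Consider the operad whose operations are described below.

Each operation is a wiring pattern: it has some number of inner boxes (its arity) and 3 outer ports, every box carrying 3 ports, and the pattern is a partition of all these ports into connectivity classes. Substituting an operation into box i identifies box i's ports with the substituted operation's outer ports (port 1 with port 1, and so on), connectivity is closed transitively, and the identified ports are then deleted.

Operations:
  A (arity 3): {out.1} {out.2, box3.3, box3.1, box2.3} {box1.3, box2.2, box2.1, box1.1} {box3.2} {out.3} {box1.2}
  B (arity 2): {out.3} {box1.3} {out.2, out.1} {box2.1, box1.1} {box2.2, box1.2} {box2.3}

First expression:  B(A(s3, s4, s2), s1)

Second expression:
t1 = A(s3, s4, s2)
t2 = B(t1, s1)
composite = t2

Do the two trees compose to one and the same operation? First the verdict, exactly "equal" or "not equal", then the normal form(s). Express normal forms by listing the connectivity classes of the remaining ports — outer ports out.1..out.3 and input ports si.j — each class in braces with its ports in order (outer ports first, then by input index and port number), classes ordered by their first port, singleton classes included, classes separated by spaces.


equal; the common form is {out.1, out.2} {out.3} {s1.1} {s1.2, s2.1, s2.3, s4.3} {s1.3} {s2.2} {s3.1, s3.3, s4.1, s4.2} {s3.2}

The first expression reduces to {out.1, out.2} {out.3} {s1.1} {s1.2, s2.1, s2.3, s4.3} {s1.3} {s2.2} {s3.1, s3.3, s4.1, s4.2} {s3.2}
The second expression reduces to {out.1, out.2} {out.3} {s1.1} {s1.2, s2.1, s2.3, s4.3} {s1.3} {s2.2} {s3.1, s3.3, s4.1, s4.2} {s3.2}
Both agree, so they are equal.


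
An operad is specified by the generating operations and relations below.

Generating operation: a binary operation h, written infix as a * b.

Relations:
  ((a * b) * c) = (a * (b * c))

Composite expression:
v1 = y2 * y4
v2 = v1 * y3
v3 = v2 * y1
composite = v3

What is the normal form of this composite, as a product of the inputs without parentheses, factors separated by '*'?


y2 * y4 * y3 * y1


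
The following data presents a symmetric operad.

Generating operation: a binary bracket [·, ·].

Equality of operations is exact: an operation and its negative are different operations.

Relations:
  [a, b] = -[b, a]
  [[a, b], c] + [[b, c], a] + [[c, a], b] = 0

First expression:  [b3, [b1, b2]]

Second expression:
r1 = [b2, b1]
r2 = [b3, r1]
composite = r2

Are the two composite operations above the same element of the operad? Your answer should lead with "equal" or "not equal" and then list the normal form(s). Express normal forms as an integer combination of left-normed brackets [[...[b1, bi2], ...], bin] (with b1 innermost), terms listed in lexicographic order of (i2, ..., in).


not equal; first: -[[b1, b2], b3]; second: [[b1, b2], b3]

The first composite normalizes to -[[b1, b2], b3]
The second composite normalizes to [[b1, b2], b3]
They disagree, so not equal.


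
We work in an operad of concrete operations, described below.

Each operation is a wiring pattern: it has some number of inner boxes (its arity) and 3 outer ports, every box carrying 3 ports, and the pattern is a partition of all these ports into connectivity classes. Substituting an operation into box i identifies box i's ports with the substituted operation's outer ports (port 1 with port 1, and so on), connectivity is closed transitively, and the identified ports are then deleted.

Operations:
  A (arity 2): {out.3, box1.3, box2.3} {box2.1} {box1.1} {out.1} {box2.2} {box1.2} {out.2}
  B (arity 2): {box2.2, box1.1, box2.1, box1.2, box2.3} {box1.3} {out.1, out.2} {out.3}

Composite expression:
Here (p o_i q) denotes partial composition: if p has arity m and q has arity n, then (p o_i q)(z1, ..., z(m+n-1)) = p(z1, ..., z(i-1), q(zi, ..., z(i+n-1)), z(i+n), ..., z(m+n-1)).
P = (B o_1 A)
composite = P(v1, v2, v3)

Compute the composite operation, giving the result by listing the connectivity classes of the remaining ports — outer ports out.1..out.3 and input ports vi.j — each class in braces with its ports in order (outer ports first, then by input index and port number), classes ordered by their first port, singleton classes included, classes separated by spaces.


Reachability decides: close wires over B-identified ports.
A over (v1, v2) gives {out.1} {out.2} {out.3, v1.3, v2.3} {v1.1} {v1.2} {v2.1} {v2.2}, out.j being that stage's outer ports
B over (v1, v2, v3) gives {out.1, out.2} {out.3} {v1.1} {v1.2} {v1.3, v2.3} {v2.1} {v2.2} {v3.1, v3.2, v3.3}, out.j being that stage's outer ports

{out.1, out.2} {out.3} {v1.1} {v1.2} {v1.3, v2.3} {v2.1} {v2.2} {v3.1, v3.2, v3.3}


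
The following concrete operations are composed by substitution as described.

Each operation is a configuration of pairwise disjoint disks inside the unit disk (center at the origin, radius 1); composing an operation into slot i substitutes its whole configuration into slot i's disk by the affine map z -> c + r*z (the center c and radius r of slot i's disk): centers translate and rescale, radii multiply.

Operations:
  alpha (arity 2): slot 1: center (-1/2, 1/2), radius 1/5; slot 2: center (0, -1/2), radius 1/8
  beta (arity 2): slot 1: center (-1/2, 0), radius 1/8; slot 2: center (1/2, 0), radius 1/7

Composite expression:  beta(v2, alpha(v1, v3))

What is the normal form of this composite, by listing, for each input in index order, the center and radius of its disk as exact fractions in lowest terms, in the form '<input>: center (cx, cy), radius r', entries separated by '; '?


v1: center (3/7, 1/14), radius 1/35; v2: center (-1/2, 0), radius 1/8; v3: center (1/2, -1/14), radius 1/56

Follow each v-input down from beta: c' goes to c + r*c', radius to r*r'.
input v2: applying the 1 nested substitution gives center (-1/2, 0), radius 1/8
input v1: applying the 2 nested substitutions gives center (3/7, 1/14), radius 1/35
input v3: applying the 2 nested substitutions gives center (1/2, -1/14), radius 1/56


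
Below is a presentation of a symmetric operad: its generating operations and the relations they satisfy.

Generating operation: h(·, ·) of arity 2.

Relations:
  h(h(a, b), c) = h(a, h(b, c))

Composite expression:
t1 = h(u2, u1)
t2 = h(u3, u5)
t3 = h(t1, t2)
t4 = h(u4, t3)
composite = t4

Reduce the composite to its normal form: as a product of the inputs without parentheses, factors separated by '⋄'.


u4 ⋄ u2 ⋄ u1 ⋄ u3 ⋄ u5

Under associativity of h, the answer is the u's in reading order.
h(u2, u1) unparenthesizes to u2 ⋄ u1
h(u3, u5) unparenthesizes to u3 ⋄ u5
h(h(u2, u1), h(u3, u5)) unparenthesizes to u2 ⋄ u1 ⋄ u3 ⋄ u5
h(u4, h(h(u2, u1), h(u3, u5))) unparenthesizes to u4 ⋄ u2 ⋄ u1 ⋄ u3 ⋄ u5


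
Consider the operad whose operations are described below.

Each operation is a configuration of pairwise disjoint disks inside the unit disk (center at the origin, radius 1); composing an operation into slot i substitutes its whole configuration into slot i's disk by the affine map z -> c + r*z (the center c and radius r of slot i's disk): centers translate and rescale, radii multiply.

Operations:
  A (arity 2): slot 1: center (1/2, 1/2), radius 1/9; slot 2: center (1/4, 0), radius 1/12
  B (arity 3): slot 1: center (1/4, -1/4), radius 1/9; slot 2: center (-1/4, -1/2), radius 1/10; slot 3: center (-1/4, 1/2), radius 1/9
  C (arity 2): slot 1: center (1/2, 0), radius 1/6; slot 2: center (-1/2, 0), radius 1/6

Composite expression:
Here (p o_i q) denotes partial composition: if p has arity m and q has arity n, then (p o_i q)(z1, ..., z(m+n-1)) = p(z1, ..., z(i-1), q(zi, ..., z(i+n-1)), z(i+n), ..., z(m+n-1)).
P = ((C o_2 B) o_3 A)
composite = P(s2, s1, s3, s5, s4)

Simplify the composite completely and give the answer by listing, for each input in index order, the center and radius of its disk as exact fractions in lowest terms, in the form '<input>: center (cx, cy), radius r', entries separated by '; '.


s1: center (-11/24, -1/24), radius 1/54; s2: center (1/2, 0), radius 1/6; s3: center (-8/15, -3/40), radius 1/540; s4: center (-13/24, 1/12), radius 1/54; s5: center (-43/80, -1/12), radius 1/720

Below C, radii multiply path by path; the s-disk centers shift.
input s2: applying the 1 nested substitution gives center (1/2, 0), radius 1/6
input s1: applying the 2 nested substitutions gives center (-11/24, -1/24), radius 1/54
input s3: applying the 3 nested substitutions gives center (-8/15, -3/40), radius 1/540
input s5: applying the 3 nested substitutions gives center (-43/80, -1/12), radius 1/720
input s4: applying the 2 nested substitutions gives center (-13/24, 1/12), radius 1/54


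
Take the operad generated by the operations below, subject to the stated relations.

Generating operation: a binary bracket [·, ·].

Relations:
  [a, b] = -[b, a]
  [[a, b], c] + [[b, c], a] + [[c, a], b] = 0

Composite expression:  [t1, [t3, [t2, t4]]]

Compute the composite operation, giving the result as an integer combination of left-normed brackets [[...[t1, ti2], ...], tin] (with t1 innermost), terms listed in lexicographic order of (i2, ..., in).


-[[[t1, t2], t4], t3] + [[[t1, t3], t2], t4] - [[[t1, t3], t4], t2] + [[[t1, t4], t2], t3]


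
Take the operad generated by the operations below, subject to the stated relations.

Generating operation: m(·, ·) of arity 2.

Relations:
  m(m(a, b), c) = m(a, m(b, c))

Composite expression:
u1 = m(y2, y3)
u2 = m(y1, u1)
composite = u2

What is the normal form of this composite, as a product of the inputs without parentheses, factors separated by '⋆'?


Associativity of m dissolves the nesting; only the y-input order survives.
m(y2, y3) unparenthesizes to y2 ⋆ y3
m(y1, m(y2, y3)) unparenthesizes to y1 ⋆ y2 ⋆ y3

y1 ⋆ y2 ⋆ y3


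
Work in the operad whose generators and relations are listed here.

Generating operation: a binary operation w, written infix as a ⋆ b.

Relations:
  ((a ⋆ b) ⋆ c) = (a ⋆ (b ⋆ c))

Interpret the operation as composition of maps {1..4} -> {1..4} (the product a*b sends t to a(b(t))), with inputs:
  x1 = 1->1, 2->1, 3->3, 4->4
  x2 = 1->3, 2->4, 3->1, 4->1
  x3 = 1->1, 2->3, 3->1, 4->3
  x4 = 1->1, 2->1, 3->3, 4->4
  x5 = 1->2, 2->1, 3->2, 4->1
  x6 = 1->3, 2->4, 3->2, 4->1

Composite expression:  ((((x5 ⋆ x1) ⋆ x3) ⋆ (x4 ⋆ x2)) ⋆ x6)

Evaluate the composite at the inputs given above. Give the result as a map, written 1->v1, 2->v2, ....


1->2, 2->2, 3->2, 4->2


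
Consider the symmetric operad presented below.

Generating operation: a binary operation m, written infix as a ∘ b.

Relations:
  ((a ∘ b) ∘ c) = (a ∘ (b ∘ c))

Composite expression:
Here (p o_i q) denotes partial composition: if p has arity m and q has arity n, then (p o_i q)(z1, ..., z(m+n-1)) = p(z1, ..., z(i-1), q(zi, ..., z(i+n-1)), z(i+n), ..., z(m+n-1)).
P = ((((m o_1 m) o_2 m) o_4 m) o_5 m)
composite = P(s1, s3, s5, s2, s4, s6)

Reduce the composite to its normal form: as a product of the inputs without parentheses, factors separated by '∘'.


Under associativity of m, the answer is the s's in reading order.
(s3 ∘ s5) reduces to s3 ∘ s5
(s1 ∘ (s3 ∘ s5)) reduces to s1 ∘ s3 ∘ s5
(s4 ∘ s6) reduces to s4 ∘ s6
(s2 ∘ (s4 ∘ s6)) reduces to s2 ∘ s4 ∘ s6
((s1 ∘ (s3 ∘ s5)) ∘ (s2 ∘ (s4 ∘ s6))) reduces to s1 ∘ s3 ∘ s5 ∘ s2 ∘ s4 ∘ s6

s1 ∘ s3 ∘ s5 ∘ s2 ∘ s4 ∘ s6


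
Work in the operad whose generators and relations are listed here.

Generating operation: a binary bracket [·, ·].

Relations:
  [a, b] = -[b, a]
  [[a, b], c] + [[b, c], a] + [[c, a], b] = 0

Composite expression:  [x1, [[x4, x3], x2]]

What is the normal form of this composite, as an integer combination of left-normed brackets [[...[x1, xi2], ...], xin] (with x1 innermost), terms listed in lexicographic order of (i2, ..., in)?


[[[x1, x2], x3], x4] - [[[x1, x2], x4], x3] - [[[x1, x3], x4], x2] + [[[x1, x4], x3], x2]

In the tensor algebra, words opening x1 carry the x1-anchored form.
Composite bracket: [x1, [[x4, x3], x2]]
The bracket unfolds into 8 signed words via [a, b] = ab - ba (2^3 = 8).
The x1-initial words carry the normal form:
  the word x1x2x3x4 carries sign +1 and contributes +[[[x1, x2], x3], x4]
  the word x1x2x4x3 carries sign -1 and contributes -[[[x1, x2], x4], x3]
  the word x1x3x4x2 carries sign -1 and contributes -[[[x1, x3], x4], x2]
  the word x1x4x3x2 carries sign +1 and contributes +[[[x1, x4], x3], x2]


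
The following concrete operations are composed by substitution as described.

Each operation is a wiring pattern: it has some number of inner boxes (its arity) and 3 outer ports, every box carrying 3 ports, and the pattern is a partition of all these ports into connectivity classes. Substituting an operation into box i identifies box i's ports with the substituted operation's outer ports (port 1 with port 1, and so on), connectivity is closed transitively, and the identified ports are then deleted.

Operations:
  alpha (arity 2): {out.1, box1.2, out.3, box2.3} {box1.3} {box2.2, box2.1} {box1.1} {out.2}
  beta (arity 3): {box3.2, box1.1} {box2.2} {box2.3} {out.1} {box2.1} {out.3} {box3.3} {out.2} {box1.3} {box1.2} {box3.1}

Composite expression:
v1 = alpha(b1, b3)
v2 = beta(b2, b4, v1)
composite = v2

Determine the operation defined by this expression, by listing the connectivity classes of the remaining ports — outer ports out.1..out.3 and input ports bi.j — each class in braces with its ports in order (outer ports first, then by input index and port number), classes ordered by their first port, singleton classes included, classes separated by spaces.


{out.1} {out.2} {out.3} {b1.1} {b1.2, b3.3} {b1.3} {b2.1} {b2.2} {b2.3} {b3.1, b3.2} {b4.1} {b4.2} {b4.3}

Treat the ports identified at beta as solder joints: merge, then drop.
the subtree at alpha composes to {out.1, out.3, b1.2, b3.3} {out.2} {b1.1} {b1.3} {b3.1, b3.2} on (b1, b3); out.j = own outer ports
the subtree at beta composes to {out.1} {out.2} {out.3} {b1.1} {b1.2, b3.3} {b1.3} {b2.1} {b2.2} {b2.3} {b3.1, b3.2} {b4.1} {b4.2} {b4.3} on (b2, b4, b1, b3); out.j = own outer ports
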